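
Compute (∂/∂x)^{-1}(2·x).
x^{2}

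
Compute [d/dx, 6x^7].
42 x^{6}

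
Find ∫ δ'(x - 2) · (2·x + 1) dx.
-2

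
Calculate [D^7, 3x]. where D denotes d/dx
21D^{6}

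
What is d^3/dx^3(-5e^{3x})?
- 135 e^{3 x}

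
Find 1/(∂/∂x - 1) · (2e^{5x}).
\frac{e^{5 x}}{2}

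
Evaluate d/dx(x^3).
3 x^{2}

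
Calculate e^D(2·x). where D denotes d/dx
2 x + 2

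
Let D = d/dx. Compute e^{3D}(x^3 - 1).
x^{3} + 9 x^{2} + 27 x + 26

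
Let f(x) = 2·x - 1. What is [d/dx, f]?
2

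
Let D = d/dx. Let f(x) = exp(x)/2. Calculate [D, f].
\frac{e^{x}}{2}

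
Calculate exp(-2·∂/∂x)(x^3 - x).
x^{3} - 6 x^{2} + 11 x - 6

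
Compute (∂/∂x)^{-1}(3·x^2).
x^{3}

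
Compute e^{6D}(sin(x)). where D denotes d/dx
\sin{\left(x + 6 \right)}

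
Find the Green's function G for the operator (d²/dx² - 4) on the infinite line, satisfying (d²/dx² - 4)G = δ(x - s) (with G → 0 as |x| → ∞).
-\frac{e^{-2|x-s|}}{4}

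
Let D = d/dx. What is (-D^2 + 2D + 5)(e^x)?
6 e^{x}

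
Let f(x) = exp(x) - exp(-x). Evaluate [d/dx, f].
2 \cosh{\left(x \right)}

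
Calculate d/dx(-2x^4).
- 8 x^{3}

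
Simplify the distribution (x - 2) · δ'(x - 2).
-\delta(x - 2)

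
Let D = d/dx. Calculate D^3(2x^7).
420 x^{4}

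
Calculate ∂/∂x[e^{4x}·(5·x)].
\left(20 x + 5\right) e^{4 x}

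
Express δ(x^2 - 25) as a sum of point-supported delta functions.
\frac{\delta(x + 5) + \delta(x - 5)}{10}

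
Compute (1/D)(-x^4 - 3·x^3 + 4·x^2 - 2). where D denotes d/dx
- \frac{x^{5}}{5} - \frac{3 x^{4}}{4} + \frac{4 x^{3}}{3} - 2 x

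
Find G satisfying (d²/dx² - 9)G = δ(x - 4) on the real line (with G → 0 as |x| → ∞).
-\frac{e^{-3|x - 4|}}{6}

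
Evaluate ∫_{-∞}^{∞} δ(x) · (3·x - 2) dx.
-2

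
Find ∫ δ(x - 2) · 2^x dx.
4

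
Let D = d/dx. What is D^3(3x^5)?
180 x^{2}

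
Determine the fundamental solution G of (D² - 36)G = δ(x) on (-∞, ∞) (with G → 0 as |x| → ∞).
-\frac{e^{-6|x|}}{12}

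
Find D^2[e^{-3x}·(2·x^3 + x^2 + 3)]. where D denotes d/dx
\left(18 x^{3} - 27 x^{2} + 29\right) e^{- 3 x}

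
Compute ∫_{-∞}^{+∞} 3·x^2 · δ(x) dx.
0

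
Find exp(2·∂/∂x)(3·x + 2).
3 x + 8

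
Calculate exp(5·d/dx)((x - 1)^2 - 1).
x^{2} + 8 x + 15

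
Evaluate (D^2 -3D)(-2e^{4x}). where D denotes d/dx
- 8 e^{4 x}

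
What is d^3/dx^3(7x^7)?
1470 x^{4}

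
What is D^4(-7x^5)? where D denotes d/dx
- 840 x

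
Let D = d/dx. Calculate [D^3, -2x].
-6D^{2}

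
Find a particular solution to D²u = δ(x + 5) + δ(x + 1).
\frac{|x + 5|}{2} + \frac{|x + 1|}{2}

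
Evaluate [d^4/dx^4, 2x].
8\frac{d^{3}}{dx^{3}}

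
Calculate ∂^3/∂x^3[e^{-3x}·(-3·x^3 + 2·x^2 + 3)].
27 \left(3 x^{3} - 11 x^{2} + 10 x - 5\right) e^{- 3 x}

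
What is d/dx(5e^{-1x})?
- 5 e^{- x}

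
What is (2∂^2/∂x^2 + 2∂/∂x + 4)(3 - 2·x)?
8 - 8 x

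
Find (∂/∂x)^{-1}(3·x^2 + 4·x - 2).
x^{3} + 2 x^{2} - 2 x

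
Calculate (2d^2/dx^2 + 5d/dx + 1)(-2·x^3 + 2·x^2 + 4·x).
- 2 x^{3} - 28 x^{2} + 28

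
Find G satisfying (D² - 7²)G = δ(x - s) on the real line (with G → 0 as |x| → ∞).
-\frac{e^{-7|x-s|}}{14}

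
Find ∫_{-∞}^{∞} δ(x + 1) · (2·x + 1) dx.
-1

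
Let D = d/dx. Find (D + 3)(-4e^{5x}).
- 32 e^{5 x}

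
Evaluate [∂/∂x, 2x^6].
12 x^{5}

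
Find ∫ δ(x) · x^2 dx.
0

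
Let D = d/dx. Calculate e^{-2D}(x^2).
x^{2} - 4 x + 4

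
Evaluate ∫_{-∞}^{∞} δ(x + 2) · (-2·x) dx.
4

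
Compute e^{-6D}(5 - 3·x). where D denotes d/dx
23 - 3 x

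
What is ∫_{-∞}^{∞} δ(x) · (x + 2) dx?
2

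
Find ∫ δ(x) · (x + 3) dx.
3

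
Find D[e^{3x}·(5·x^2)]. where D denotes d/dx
5 x \left(3 x + 2\right) e^{3 x}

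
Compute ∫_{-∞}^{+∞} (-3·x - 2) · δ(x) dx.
-2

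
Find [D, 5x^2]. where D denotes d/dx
10 x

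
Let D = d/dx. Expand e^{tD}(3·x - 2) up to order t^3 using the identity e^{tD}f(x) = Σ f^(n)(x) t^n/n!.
3 t + 3 x - 2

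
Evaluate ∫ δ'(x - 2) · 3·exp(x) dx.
- 3 e^{2}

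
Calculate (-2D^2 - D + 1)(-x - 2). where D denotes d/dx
- x - 1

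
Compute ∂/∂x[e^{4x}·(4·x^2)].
8 x \left(2 x + 1\right) e^{4 x}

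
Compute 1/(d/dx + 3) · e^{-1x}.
\frac{e^{- x}}{2}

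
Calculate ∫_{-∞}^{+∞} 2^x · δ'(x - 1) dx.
- \log{\left(4 \right)}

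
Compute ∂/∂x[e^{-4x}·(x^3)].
x^{2} \left(3 - 4 x\right) e^{- 4 x}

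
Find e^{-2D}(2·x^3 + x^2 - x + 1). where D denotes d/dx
2 x^{3} - 11 x^{2} + 19 x - 9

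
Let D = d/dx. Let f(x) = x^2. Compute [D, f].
2 x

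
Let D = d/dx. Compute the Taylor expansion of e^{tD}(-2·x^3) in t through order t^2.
2 x \left(- 3 t^{2} - 3 t x - x^{2}\right)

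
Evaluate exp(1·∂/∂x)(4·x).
4 x + 4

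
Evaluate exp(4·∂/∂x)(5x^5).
5 x^{5} + 100 x^{4} + 800 x^{3} + 3200 x^{2} + 6400 x + 5120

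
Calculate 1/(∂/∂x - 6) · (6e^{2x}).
- \frac{3 e^{2 x}}{2}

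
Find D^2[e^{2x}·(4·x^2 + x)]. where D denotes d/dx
\left(16 x^{2} + 36 x + 12\right) e^{2 x}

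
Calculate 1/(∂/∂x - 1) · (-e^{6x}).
- \frac{e^{6 x}}{5}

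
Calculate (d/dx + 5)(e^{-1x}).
4 e^{- x}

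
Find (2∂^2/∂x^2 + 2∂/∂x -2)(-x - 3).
2 x + 4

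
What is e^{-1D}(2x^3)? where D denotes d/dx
2 x^{3} - 6 x^{2} + 6 x - 2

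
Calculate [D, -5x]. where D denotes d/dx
-5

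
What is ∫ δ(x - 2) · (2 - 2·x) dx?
-2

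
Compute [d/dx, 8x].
8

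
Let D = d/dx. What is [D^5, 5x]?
25D^{4}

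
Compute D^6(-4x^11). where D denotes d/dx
- 1330560 x^{5}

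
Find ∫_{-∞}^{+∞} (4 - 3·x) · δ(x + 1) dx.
7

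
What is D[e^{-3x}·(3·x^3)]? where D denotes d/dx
9 x^{2} \left(1 - x\right) e^{- 3 x}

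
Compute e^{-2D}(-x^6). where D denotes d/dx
- x^{6} + 12 x^{5} - 60 x^{4} + 160 x^{3} - 240 x^{2} + 192 x - 64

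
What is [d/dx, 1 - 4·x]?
-4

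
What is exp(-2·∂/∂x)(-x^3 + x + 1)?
- x^{3} + 6 x^{2} - 11 x + 7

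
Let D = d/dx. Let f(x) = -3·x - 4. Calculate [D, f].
-3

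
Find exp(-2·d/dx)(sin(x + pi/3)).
\sin{\left(x - 2 + \frac{\pi}{3} \right)}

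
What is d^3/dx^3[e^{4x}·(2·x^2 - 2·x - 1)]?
\left(128 x^{2} + 64 x - 112\right) e^{4 x}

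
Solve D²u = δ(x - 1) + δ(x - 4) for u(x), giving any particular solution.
\frac{|x - 1|}{2} + \frac{|x - 4|}{2}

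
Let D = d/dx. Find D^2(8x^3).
48 x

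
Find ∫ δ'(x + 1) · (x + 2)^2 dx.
-2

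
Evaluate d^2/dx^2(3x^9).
216 x^{7}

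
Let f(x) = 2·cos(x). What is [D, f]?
- 2 \sin{\left(x \right)}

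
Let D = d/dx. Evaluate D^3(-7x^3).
-42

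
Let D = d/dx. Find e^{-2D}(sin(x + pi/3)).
\sin{\left(x - 2 + \frac{\pi}{3} \right)}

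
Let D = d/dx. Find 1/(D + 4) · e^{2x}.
\frac{e^{2 x}}{6}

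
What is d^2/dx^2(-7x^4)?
- 84 x^{2}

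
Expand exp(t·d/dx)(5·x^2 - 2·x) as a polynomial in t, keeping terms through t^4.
5 t^{2} + 2 t \left(5 x - 1\right) + 5 x^{2} - 2 x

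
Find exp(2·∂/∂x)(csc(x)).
\csc{\left(x + 2 \right)}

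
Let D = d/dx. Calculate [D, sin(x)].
\cos{\left(x \right)}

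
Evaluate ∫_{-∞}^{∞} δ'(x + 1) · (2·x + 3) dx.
-2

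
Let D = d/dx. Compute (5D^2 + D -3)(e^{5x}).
127 e^{5 x}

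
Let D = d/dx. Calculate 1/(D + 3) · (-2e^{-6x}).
\frac{2 e^{- 6 x}}{3}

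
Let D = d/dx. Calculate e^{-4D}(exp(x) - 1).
e^{x - 4} - 1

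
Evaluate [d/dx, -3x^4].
- 12 x^{3}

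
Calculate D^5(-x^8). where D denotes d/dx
- 6720 x^{3}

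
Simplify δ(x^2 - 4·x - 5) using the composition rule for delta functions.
\frac{\delta(x + 1) + \delta(x - 5)}{6}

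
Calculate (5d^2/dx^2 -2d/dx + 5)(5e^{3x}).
220 e^{3 x}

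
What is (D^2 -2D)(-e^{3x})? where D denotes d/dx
- 3 e^{3 x}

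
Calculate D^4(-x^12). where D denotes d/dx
- 11880 x^{8}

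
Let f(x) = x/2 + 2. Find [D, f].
\frac{1}{2}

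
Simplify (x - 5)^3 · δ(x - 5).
0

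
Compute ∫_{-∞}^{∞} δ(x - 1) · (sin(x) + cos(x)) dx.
\cos{\left(1 \right)} + \sin{\left(1 \right)}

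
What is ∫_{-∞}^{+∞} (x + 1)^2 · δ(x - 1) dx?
4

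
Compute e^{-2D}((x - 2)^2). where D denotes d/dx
x^{2} - 8 x + 16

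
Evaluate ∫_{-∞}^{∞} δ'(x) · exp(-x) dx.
1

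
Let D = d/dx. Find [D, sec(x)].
\tan{\left(x \right)} \sec{\left(x \right)}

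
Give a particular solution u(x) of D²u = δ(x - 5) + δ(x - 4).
\frac{|x - 5|}{2} + \frac{|x - 4|}{2}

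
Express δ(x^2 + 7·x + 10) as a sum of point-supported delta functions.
\frac{\delta(x + 5) + \delta(x + 2)}{3}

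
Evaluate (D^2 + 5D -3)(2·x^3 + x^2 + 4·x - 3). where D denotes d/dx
- 6 x^{3} + 27 x^{2} + 10 x + 31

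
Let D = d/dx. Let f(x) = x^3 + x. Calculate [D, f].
3 x^{2} + 1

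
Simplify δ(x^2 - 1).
\frac{\delta(x + 1) + \delta(x - 1)}{2}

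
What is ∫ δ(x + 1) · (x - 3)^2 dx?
16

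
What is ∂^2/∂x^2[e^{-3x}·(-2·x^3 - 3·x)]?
3 \left(- 6 x^{3} + 12 x^{2} - 13 x + 6\right) e^{- 3 x}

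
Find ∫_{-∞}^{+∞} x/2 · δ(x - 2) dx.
1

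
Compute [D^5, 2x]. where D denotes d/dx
10D^{4}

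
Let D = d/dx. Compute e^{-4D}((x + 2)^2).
x^{2} - 4 x + 4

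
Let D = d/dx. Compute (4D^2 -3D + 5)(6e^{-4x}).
486 e^{- 4 x}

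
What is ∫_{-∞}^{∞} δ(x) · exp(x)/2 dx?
\frac{1}{2}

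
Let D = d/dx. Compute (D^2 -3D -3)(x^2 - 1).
- 3 x^{2} - 6 x + 5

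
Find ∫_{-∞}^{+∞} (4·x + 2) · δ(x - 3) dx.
14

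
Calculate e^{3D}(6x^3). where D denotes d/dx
6 x^{3} + 54 x^{2} + 162 x + 162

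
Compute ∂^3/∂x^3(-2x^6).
- 240 x^{3}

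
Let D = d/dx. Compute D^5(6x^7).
15120 x^{2}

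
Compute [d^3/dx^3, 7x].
21\frac{d^{2}}{dx^{2}}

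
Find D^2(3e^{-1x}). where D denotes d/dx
3 e^{- x}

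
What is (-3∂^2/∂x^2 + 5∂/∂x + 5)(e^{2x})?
3 e^{2 x}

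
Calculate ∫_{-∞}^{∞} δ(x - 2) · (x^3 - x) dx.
6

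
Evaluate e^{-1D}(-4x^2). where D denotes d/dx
- 4 x^{2} + 8 x - 4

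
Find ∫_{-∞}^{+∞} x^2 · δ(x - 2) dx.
4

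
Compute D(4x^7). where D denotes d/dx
28 x^{6}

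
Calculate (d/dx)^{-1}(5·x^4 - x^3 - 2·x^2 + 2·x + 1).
x^{5} - \frac{x^{4}}{4} - \frac{2 x^{3}}{3} + x^{2} + x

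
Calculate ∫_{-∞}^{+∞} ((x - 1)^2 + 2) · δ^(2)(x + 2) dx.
2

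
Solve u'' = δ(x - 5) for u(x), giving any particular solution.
\frac{|x - 5|}{2}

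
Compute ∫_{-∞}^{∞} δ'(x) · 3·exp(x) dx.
-3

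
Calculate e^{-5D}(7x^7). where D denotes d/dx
7 x^{7} - 245 x^{6} + 3675 x^{5} - 30625 x^{4} + 153125 x^{3} - 459375 x^{2} + 765625 x - 546875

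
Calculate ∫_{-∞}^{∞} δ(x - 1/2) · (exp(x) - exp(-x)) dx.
2 \sinh{\left(\frac{1}{2} \right)}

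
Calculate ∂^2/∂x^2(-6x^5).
- 120 x^{3}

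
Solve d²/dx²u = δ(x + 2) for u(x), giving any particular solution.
\frac{|x + 2|}{2}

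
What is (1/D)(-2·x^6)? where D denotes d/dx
- \frac{2 x^{7}}{7}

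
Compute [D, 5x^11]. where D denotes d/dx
55 x^{10}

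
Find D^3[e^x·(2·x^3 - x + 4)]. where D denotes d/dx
\left(2 x^{3} + 18 x^{2} + 35 x + 13\right) e^{x}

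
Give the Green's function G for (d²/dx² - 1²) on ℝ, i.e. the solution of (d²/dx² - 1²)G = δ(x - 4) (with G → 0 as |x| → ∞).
-\frac{e^{-|x - 4|}}{2}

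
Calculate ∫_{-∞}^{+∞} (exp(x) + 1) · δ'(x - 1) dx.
- e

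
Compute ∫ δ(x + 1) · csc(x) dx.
- \csc{\left(1 \right)}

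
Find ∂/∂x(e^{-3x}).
- 3 e^{- 3 x}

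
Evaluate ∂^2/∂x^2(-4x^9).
- 288 x^{7}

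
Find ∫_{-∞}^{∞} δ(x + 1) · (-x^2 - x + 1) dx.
1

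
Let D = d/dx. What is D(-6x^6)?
- 36 x^{5}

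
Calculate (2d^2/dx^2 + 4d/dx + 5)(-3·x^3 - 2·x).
- 15 x^{3} - 36 x^{2} - 46 x - 8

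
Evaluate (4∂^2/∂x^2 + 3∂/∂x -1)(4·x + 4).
8 - 4 x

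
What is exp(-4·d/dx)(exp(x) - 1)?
e^{x - 4} - 1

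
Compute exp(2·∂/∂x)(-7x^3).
- 7 x^{3} - 42 x^{2} - 84 x - 56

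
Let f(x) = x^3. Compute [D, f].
3 x^{2}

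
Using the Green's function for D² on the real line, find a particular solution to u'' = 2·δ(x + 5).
|x + 5|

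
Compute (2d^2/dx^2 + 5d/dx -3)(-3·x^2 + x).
9 x^{2} - 33 x - 7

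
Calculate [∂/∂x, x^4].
4 x^{3}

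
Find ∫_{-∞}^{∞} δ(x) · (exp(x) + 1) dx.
2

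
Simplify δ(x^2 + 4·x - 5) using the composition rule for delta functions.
\frac{\delta(x - 1) + \delta(x + 5)}{6}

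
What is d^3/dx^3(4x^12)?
5280 x^{9}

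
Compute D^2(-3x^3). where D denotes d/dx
- 18 x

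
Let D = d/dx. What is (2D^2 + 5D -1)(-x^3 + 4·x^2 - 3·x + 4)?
x^{3} - 19 x^{2} + 31 x - 3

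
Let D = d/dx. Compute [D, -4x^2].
- 8 x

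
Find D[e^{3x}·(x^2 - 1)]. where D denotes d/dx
\left(3 x^{2} + 2 x - 3\right) e^{3 x}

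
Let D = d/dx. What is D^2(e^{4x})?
16 e^{4 x}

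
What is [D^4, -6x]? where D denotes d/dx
-24D^{3}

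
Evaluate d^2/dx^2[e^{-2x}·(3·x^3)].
6 x \left(2 x^{2} - 6 x + 3\right) e^{- 2 x}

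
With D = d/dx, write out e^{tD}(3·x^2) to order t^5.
3 t^{2} + 6 t x + 3 x^{2}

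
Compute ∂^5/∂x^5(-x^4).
0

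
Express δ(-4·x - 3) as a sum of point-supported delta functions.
\frac{\delta(x + 3/4)}{4}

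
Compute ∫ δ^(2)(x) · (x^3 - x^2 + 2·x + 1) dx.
-2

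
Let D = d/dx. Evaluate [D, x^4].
4 x^{3}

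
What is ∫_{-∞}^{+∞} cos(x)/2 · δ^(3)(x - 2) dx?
- \frac{\sin{\left(2 \right)}}{2}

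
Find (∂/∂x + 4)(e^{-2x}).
2 e^{- 2 x}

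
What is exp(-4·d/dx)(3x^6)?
3 x^{6} - 72 x^{5} + 720 x^{4} - 3840 x^{3} + 11520 x^{2} - 18432 x + 12288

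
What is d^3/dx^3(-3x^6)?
- 360 x^{3}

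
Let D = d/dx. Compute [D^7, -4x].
-28D^{6}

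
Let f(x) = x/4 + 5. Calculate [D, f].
\frac{1}{4}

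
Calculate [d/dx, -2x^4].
- 8 x^{3}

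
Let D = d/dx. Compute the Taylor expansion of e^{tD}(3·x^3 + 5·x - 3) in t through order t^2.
9 t^{2} x + t \left(9 x^{2} + 5\right) + 3 x^{3} + 5 x - 3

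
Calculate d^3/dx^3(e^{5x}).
125 e^{5 x}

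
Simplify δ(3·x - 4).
\frac{\delta(x - 4/3)}{3}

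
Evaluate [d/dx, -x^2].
- 2 x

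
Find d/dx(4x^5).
20 x^{4}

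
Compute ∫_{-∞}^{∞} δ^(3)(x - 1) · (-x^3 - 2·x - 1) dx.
6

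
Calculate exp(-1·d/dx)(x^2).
x^{2} - 2 x + 1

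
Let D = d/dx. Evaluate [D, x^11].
11 x^{10}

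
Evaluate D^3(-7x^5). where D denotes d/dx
- 420 x^{2}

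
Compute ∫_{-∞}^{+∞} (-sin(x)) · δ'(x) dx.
1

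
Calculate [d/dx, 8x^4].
32 x^{3}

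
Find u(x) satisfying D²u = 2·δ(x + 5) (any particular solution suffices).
|x + 5|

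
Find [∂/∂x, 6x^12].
72 x^{11}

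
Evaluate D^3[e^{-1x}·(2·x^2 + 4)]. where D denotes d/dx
2 \left(- x^{2} + 6 x - 8\right) e^{- x}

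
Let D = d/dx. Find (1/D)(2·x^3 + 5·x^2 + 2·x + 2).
\frac{x^{4}}{2} + \frac{5 x^{3}}{3} + x^{2} + 2 x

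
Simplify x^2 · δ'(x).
0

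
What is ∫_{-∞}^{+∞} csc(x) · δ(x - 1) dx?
\csc{\left(1 \right)}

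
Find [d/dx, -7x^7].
- 49 x^{6}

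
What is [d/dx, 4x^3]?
12 x^{2}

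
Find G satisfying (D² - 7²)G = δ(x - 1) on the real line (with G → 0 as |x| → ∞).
-\frac{e^{-7|x - 1|}}{14}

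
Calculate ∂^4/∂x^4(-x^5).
- 120 x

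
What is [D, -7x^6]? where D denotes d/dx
- 42 x^{5}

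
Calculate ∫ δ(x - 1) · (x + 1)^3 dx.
8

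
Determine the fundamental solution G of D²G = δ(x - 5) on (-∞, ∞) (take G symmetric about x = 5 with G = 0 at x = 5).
\frac{|x - 5|}{2}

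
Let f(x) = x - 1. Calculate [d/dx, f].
1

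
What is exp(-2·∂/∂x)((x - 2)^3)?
x^{3} - 12 x^{2} + 48 x - 64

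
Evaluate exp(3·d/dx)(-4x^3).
- 4 x^{3} - 36 x^{2} - 108 x - 108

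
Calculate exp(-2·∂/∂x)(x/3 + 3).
\frac{x}{3} + \frac{7}{3}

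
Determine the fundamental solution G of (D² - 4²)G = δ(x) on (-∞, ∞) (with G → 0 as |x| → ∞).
-\frac{e^{-4|x|}}{8}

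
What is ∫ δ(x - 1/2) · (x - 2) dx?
- \frac{3}{2}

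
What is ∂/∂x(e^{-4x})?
- 4 e^{- 4 x}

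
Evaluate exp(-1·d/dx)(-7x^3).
- 7 x^{3} + 21 x^{2} - 21 x + 7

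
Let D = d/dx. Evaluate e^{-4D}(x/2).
\frac{x}{2} - 2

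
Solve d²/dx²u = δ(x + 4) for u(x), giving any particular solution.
\frac{|x + 4|}{2}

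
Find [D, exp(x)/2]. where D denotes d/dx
\frac{e^{x}}{2}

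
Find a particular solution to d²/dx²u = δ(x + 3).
\frac{|x + 3|}{2}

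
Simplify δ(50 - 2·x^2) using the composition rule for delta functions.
\frac{\delta(x - 5) + \delta(x + 5)}{20}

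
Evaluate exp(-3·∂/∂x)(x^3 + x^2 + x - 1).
x^{3} - 8 x^{2} + 22 x - 22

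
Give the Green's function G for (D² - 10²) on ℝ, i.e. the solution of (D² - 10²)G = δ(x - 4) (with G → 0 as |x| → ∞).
-\frac{e^{-10|x - 4|}}{20}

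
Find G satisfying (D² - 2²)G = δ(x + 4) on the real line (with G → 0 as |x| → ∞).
-\frac{e^{-2|x + 4|}}{4}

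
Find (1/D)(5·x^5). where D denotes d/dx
\frac{5 x^{6}}{6}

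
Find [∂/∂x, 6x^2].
12 x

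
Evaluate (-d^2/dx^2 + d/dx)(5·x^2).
10 x - 10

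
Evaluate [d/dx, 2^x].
2^{x} \log{\left(2 \right)}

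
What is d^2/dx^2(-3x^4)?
- 36 x^{2}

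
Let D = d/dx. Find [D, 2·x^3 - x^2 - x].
6 x^{2} - 2 x - 1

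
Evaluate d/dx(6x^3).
18 x^{2}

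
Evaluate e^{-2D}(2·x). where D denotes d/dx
2 x - 4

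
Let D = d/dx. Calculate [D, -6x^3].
- 18 x^{2}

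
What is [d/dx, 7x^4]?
28 x^{3}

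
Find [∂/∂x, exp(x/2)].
\frac{e^{\frac{x}{2}}}{2}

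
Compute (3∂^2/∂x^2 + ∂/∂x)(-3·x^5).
15 x^{3} \left(- x - 12\right)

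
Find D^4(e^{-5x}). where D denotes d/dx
625 e^{- 5 x}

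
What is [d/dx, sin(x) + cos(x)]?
- \sin{\left(x \right)} + \cos{\left(x \right)}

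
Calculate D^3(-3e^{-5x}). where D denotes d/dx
375 e^{- 5 x}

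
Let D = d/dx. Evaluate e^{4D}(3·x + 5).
3 x + 17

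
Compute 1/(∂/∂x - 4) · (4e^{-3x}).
- \frac{4 e^{- 3 x}}{7}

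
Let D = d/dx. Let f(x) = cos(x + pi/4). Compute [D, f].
- \sin{\left(x + \frac{\pi}{4} \right)}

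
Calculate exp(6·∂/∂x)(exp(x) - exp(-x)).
2 \sinh{\left(x + 6 \right)}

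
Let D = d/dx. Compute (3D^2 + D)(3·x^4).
12 x^{2} \left(x + 9\right)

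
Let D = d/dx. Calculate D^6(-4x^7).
- 20160 x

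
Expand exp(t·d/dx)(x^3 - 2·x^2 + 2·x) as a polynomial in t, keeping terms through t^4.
t^{3} + t^{2} \left(3 x - 2\right) + t \left(3 x^{2} - 4 x + 2\right) + x^{3} - 2 x^{2} + 2 x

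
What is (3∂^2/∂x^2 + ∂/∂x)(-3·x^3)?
9 x \left(- x - 6\right)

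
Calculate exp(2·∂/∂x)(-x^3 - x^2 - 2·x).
- x^{3} - 7 x^{2} - 18 x - 16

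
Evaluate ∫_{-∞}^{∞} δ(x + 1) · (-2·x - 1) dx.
1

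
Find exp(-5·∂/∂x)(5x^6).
5 x^{6} - 150 x^{5} + 1875 x^{4} - 12500 x^{3} + 46875 x^{2} - 93750 x + 78125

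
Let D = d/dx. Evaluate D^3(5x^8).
1680 x^{5}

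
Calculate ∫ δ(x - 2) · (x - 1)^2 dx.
1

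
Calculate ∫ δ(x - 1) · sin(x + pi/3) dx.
\sin{\left(1 + \frac{\pi}{3} \right)}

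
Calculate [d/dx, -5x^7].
- 35 x^{6}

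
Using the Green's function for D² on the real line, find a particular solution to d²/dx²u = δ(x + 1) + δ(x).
\frac{|x + 1|}{2} + \frac{|x|}{2}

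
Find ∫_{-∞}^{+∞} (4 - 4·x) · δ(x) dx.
4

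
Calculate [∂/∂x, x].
1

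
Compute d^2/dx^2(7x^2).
14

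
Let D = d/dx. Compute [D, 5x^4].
20 x^{3}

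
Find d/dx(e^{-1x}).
- e^{- x}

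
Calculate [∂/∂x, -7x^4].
- 28 x^{3}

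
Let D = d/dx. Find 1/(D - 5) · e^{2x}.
- \frac{e^{2 x}}{3}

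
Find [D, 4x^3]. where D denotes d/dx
12 x^{2}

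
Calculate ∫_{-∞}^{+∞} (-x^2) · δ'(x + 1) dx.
-2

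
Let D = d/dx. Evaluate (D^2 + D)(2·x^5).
10 x^{3} \left(x + 4\right)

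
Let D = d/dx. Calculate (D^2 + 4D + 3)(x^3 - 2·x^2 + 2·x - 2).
3 x^{3} + 6 x^{2} - 4 x - 2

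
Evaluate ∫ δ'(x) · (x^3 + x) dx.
-1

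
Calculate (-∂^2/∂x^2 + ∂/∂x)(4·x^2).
8 x - 8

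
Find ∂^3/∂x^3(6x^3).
36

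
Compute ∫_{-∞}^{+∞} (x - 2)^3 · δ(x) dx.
-8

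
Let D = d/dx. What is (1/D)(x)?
\frac{x^{2}}{2}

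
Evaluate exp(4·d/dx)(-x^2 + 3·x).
- x^{2} - 5 x - 4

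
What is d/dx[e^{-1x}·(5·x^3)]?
5 x^{2} \left(3 - x\right) e^{- x}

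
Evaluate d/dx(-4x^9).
- 36 x^{8}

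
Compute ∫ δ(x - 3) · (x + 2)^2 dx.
25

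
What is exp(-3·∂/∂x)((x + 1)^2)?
x^{2} - 4 x + 4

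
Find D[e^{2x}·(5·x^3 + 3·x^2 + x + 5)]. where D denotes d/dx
\left(10 x^{3} + 21 x^{2} + 8 x + 11\right) e^{2 x}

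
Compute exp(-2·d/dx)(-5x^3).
- 5 x^{3} + 30 x^{2} - 60 x + 40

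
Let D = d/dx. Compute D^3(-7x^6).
- 840 x^{3}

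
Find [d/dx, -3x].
-3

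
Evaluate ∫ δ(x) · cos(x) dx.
1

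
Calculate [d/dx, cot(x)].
- \frac{1}{\sin^{2}{\left(x \right)}}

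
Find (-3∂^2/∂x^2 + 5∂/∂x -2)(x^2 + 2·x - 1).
- 2 x^{2} + 6 x + 6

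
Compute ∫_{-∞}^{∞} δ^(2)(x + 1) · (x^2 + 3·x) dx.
2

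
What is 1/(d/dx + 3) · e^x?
\frac{e^{x}}{4}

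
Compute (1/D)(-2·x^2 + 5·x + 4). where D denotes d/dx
- \frac{2 x^{3}}{3} + \frac{5 x^{2}}{2} + 4 x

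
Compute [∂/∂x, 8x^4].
32 x^{3}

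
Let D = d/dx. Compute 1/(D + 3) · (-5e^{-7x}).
\frac{5 e^{- 7 x}}{4}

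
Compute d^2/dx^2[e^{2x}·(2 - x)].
4 \left(1 - x\right) e^{2 x}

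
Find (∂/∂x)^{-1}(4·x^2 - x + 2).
\frac{4 x^{3}}{3} - \frac{x^{2}}{2} + 2 x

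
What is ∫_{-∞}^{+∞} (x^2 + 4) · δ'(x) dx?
0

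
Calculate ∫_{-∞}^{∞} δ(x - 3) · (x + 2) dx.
5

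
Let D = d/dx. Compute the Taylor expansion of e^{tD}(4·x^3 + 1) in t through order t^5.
4 t^{3} + 12 t^{2} x + 12 t x^{2} + 4 x^{3} + 1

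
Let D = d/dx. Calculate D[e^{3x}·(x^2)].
x \left(3 x + 2\right) e^{3 x}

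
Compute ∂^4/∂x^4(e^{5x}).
625 e^{5 x}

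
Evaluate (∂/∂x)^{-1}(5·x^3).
\frac{5 x^{4}}{4}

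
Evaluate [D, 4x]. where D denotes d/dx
4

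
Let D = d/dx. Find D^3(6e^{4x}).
384 e^{4 x}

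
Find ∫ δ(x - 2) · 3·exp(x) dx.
3 e^{2}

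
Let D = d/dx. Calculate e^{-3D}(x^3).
x^{3} - 9 x^{2} + 27 x - 27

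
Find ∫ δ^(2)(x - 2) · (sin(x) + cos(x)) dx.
- \sin{\left(2 \right)} - \cos{\left(2 \right)}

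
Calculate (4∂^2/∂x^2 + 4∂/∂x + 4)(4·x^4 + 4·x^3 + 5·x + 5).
16 x^{4} + 80 x^{3} + 240 x^{2} + 116 x + 40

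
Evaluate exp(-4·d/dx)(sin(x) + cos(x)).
\sqrt{2} \cos{\left(- x + \frac{\pi}{4} + 4 \right)}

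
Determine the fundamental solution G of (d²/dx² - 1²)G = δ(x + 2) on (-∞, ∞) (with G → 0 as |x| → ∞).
-\frac{e^{-|x + 2|}}{2}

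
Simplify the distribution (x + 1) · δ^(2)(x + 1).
-2\delta'(x + 1)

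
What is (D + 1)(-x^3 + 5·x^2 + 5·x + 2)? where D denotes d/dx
- x^{3} + 2 x^{2} + 15 x + 7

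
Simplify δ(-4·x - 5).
\frac{\delta(x + 5/4)}{4}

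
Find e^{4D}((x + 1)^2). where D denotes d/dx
x^{2} + 10 x + 25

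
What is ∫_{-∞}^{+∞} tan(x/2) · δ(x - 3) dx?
\tan{\left(\frac{3}{2} \right)}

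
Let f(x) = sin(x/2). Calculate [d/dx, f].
\frac{\cos{\left(\frac{x}{2} \right)}}{2}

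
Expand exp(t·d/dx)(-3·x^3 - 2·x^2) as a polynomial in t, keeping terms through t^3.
- 3 t^{3} - t^{2} \left(9 x + 2\right) - t x \left(9 x + 4\right) - 3 x^{3} - 2 x^{2}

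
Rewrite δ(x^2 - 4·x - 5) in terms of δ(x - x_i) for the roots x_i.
\frac{\delta(x - 5) + \delta(x + 1)}{6}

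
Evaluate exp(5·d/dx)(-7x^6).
- 7 x^{6} - 210 x^{5} - 2625 x^{4} - 17500 x^{3} - 65625 x^{2} - 131250 x - 109375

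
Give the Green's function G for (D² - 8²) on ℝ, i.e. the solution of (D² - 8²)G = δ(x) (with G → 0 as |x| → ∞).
-\frac{e^{-8|x|}}{16}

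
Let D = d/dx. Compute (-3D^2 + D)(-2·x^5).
10 x^{3} \left(12 - x\right)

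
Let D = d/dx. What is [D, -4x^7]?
- 28 x^{6}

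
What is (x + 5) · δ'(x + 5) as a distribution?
-\delta(x + 5)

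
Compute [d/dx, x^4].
4 x^{3}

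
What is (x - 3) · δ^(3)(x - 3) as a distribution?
-3\delta^{(2)}(x - 3)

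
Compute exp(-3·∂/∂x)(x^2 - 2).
x^{2} - 6 x + 7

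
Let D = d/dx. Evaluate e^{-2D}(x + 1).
x - 1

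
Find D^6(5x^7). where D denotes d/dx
25200 x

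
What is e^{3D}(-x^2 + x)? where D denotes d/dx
- x^{2} - 5 x - 6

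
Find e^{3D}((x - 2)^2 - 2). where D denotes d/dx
x^{2} + 2 x - 1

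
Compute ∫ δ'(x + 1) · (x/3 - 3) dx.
- \frac{1}{3}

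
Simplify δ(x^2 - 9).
\frac{\delta(x - 3) + \delta(x + 3)}{6}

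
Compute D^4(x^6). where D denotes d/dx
360 x^{2}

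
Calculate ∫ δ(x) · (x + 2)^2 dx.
4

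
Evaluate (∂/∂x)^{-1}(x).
\frac{x^{2}}{2}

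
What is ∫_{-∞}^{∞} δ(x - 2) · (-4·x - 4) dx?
-12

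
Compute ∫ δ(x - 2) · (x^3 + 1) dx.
9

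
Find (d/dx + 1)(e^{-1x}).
0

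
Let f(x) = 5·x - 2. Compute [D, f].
5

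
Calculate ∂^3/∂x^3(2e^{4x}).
128 e^{4 x}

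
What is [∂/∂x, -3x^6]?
- 18 x^{5}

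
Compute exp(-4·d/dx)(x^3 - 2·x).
x^{3} - 12 x^{2} + 46 x - 56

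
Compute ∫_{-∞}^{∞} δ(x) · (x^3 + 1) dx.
1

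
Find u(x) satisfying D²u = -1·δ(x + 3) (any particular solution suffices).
-\frac{|x + 3|}{2}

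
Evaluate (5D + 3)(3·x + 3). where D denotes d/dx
9 x + 24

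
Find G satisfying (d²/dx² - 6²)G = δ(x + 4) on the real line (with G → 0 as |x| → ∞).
-\frac{e^{-6|x + 4|}}{12}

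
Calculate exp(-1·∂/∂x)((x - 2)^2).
x^{2} - 6 x + 9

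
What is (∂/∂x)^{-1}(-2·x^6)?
- \frac{2 x^{7}}{7}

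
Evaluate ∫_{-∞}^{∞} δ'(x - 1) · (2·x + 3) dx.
-2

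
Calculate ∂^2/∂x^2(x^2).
2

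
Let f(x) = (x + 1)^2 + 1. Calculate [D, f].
2 x + 2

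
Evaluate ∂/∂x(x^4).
4 x^{3}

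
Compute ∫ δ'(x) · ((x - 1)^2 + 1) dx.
2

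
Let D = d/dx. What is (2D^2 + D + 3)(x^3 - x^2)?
3 x^{3} + 10 x - 4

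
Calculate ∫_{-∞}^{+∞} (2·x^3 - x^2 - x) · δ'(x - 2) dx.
-19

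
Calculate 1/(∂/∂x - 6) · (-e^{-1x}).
\frac{e^{- x}}{7}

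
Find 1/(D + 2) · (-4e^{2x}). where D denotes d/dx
- e^{2 x}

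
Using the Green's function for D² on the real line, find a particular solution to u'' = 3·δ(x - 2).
\frac{3|x - 2|}{2}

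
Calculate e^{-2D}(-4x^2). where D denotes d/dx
- 4 x^{2} + 16 x - 16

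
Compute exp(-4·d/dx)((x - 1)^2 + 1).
x^{2} - 10 x + 26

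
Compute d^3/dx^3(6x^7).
1260 x^{4}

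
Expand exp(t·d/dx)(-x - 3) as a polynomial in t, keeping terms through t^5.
- t - x - 3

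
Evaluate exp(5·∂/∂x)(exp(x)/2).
\frac{e^{x + 5}}{2}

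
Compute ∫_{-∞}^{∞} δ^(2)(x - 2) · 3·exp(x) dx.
3 e^{2}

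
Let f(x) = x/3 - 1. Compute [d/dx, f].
\frac{1}{3}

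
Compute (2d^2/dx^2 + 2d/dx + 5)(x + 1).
5 x + 7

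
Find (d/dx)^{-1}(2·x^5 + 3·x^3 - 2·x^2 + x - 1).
\frac{x^{6}}{3} + \frac{3 x^{4}}{4} - \frac{2 x^{3}}{3} + \frac{x^{2}}{2} - x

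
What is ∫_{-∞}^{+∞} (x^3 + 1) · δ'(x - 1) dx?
-3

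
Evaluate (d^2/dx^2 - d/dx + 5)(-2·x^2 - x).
- 10 x^{2} - x - 3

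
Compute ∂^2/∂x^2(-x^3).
- 6 x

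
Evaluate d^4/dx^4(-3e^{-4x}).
- 768 e^{- 4 x}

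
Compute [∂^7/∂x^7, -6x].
-42\frac{d^{6}}{dx^{6}}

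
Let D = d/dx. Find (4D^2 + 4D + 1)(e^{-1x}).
e^{- x}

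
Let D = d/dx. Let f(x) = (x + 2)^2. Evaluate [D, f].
2 x + 4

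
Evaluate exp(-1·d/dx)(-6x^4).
- 6 x^{4} + 24 x^{3} - 36 x^{2} + 24 x - 6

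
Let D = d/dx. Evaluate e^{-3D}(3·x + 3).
3 x - 6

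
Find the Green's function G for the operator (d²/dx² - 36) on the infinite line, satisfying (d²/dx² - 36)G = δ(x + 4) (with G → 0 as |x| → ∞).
-\frac{e^{-6|x + 4|}}{12}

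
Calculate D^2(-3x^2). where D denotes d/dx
-6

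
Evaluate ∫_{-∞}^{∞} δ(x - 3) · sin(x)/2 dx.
\frac{\sin{\left(3 \right)}}{2}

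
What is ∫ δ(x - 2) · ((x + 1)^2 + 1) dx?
10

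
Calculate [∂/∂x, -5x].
-5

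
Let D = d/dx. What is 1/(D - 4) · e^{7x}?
\frac{e^{7 x}}{3}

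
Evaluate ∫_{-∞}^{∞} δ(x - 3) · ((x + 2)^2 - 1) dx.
24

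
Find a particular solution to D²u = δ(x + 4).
\frac{|x + 4|}{2}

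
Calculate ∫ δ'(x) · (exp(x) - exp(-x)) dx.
-2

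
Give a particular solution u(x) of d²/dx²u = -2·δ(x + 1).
-|x + 1|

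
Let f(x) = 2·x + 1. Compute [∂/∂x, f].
2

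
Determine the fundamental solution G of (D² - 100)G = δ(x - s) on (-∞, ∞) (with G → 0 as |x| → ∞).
-\frac{e^{-10|x-s|}}{20}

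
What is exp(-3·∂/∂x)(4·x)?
4 x - 12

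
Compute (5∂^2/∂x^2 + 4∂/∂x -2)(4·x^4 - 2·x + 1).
- 8 x^{4} + 64 x^{3} + 240 x^{2} + 4 x - 10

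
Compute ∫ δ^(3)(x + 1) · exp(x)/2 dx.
- \frac{1}{2 e}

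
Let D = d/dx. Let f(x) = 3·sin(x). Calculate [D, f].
3 \cos{\left(x \right)}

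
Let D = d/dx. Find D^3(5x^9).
2520 x^{6}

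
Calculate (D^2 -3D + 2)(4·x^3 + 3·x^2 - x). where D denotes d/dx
8 x^{3} - 30 x^{2} + 4 x + 9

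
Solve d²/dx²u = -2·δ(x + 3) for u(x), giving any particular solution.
-|x + 3|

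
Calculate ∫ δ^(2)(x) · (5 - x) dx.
0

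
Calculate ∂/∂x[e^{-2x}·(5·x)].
5 \left(1 - 2 x\right) e^{- 2 x}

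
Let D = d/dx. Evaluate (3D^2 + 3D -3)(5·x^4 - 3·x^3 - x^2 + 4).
- 15 x^{4} + 69 x^{3} + 156 x^{2} - 60 x - 18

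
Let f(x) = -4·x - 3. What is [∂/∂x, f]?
-4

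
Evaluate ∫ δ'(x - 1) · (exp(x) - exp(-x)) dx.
- 2 \cosh{\left(1 \right)}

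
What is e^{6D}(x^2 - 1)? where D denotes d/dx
x^{2} + 12 x + 35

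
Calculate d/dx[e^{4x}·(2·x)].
\left(8 x + 2\right) e^{4 x}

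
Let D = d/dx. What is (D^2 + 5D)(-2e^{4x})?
- 72 e^{4 x}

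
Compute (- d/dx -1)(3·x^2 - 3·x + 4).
- 3 x^{2} - 3 x - 1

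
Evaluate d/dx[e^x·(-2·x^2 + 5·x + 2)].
\left(- 2 x^{2} + x + 7\right) e^{x}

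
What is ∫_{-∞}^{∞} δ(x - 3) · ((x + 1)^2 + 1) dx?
17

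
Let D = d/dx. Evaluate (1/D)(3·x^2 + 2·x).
x^{3} + x^{2}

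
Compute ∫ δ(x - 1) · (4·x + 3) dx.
7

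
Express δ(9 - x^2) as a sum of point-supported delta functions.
\frac{\delta(x - 3) + \delta(x + 3)}{6}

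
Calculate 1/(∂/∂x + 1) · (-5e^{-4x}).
\frac{5 e^{- 4 x}}{3}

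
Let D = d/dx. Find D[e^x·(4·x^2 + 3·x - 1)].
\left(4 x^{2} + 11 x + 2\right) e^{x}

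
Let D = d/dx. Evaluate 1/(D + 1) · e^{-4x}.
- \frac{e^{- 4 x}}{3}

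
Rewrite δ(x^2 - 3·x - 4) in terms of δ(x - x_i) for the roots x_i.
\frac{\delta(x - 4) + \delta(x + 1)}{5}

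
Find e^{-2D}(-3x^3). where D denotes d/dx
- 3 x^{3} + 18 x^{2} - 36 x + 24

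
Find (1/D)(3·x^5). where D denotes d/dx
\frac{x^{6}}{2}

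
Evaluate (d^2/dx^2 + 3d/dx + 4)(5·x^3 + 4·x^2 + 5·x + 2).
20 x^{3} + 61 x^{2} + 74 x + 31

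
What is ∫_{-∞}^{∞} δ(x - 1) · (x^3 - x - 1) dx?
-1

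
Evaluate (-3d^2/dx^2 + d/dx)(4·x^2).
8 x - 24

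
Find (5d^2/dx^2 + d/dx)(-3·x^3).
9 x \left(- x - 10\right)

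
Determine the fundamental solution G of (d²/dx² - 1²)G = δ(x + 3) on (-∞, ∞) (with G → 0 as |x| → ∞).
-\frac{e^{-|x + 3|}}{2}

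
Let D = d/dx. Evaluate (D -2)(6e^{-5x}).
- 42 e^{- 5 x}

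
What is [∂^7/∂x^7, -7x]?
-49\frac{d^{6}}{dx^{6}}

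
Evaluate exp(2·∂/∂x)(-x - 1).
- x - 3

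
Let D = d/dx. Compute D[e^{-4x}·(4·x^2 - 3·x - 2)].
\left(- 16 x^{2} + 20 x + 5\right) e^{- 4 x}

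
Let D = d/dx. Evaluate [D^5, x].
5D^{4}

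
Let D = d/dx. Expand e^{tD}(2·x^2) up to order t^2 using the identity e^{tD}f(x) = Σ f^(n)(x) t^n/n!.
2 t^{2} + 4 t x + 2 x^{2}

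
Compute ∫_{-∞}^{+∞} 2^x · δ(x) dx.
1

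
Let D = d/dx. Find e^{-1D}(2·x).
2 x - 2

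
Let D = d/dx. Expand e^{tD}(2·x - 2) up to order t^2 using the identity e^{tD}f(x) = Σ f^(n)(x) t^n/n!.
2 t + 2 x - 2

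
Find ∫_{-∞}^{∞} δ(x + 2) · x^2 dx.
4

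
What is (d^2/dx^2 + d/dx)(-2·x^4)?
8 x^{2} \left(- x - 3\right)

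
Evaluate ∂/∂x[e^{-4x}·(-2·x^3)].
x^{2} \left(8 x - 6\right) e^{- 4 x}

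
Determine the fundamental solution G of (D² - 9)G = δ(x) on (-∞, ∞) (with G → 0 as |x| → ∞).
-\frac{e^{-3|x|}}{6}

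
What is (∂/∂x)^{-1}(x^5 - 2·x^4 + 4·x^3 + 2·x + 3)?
\frac{x^{6}}{6} - \frac{2 x^{5}}{5} + x^{4} + x^{2} + 3 x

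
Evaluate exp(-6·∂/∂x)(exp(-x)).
e^{6 - x}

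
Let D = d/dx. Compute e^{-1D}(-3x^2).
- 3 x^{2} + 6 x - 3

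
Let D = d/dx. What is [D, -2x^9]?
- 18 x^{8}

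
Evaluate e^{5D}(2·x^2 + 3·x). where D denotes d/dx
2 x^{2} + 23 x + 65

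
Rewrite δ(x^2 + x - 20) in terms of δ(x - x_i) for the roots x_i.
\frac{\delta(x + 5) + \delta(x - 4)}{9}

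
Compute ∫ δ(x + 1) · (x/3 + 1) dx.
\frac{2}{3}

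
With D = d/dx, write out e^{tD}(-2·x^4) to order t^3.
2 x \left(- 4 t^{3} - 6 t^{2} x - 4 t x^{2} - x^{3}\right)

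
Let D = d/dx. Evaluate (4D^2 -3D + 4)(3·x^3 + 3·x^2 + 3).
12 x^{3} - 15 x^{2} + 54 x + 36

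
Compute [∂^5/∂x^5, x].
5\frac{d^{4}}{dx^{4}}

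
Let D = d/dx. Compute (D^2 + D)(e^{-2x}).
2 e^{- 2 x}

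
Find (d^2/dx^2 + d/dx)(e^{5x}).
30 e^{5 x}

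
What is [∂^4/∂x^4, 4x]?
16\frac{d^{3}}{dx^{3}}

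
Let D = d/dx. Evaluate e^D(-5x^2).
- 5 x^{2} - 10 x - 5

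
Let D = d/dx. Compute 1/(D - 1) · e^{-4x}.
- \frac{e^{- 4 x}}{5}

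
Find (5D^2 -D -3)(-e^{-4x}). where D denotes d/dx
- 81 e^{- 4 x}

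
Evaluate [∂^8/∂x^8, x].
8\frac{d^{7}}{dx^{7}}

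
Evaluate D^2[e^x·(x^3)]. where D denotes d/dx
x \left(x^{2} + 6 x + 6\right) e^{x}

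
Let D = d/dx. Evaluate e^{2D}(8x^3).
8 x^{3} + 48 x^{2} + 96 x + 64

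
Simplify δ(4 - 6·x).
\frac{\delta(x - 2/3)}{6}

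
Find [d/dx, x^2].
2 x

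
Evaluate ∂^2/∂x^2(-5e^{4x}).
- 80 e^{4 x}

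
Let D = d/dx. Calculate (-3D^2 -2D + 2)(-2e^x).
6 e^{x}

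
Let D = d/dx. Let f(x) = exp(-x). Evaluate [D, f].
- e^{- x}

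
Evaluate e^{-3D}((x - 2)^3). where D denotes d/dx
x^{3} - 15 x^{2} + 75 x - 125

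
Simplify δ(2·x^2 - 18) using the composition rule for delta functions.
\frac{\delta(x - 3) + \delta(x + 3)}{12}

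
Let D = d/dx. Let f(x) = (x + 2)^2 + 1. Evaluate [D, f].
2 x + 4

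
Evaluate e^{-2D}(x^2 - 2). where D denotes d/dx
x^{2} - 4 x + 2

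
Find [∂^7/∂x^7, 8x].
56\frac{d^{6}}{dx^{6}}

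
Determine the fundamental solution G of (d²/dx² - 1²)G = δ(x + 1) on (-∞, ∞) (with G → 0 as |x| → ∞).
-\frac{e^{-|x + 1|}}{2}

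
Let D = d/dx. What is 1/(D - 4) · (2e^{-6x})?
- \frac{e^{- 6 x}}{5}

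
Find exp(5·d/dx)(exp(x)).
e^{x + 5}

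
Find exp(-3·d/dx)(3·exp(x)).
3 e^{x - 3}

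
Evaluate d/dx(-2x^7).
- 14 x^{6}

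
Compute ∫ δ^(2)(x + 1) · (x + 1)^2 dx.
2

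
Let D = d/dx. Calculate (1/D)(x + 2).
\frac{x^{2}}{2} + 2 x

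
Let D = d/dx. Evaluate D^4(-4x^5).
- 480 x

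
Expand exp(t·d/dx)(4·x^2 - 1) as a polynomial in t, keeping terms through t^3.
4 t^{2} + 8 t x + 4 x^{2} - 1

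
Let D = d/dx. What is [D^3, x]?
3D^{2}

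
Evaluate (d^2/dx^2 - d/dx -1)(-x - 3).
x + 4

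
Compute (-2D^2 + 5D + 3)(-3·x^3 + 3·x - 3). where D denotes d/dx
- 9 x^{3} - 45 x^{2} + 45 x + 6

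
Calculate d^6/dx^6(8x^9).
483840 x^{3}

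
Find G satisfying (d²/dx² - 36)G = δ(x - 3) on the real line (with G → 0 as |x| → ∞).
-\frac{e^{-6|x - 3|}}{12}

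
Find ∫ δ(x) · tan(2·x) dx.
0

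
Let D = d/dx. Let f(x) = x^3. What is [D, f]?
3 x^{2}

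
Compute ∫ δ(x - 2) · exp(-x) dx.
e^{-2}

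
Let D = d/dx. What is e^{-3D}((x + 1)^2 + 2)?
x^{2} - 4 x + 6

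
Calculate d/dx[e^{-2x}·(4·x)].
4 \left(1 - 2 x\right) e^{- 2 x}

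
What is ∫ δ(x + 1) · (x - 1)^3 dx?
-8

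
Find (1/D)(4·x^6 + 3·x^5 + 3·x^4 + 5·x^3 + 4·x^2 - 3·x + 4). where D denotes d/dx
\frac{4 x^{7}}{7} + \frac{x^{6}}{2} + \frac{3 x^{5}}{5} + \frac{5 x^{4}}{4} + \frac{4 x^{3}}{3} - \frac{3 x^{2}}{2} + 4 x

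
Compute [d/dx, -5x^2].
- 10 x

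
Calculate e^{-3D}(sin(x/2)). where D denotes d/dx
\sin{\left(\frac{x}{2} - \frac{3}{2} \right)}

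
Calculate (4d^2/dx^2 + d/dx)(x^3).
3 x \left(x + 8\right)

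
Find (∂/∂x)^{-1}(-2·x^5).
- \frac{x^{6}}{3}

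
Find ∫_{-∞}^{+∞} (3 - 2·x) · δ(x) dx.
3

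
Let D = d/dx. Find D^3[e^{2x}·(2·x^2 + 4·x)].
\left(16 x^{2} + 80 x + 72\right) e^{2 x}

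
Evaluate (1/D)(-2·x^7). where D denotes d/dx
- \frac{x^{8}}{4}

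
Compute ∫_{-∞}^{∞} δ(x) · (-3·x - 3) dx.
-3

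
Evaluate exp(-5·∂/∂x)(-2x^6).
- 2 x^{6} + 60 x^{5} - 750 x^{4} + 5000 x^{3} - 18750 x^{2} + 37500 x - 31250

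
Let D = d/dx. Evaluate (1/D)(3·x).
\frac{3 x^{2}}{2}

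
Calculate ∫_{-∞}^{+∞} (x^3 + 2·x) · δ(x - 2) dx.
12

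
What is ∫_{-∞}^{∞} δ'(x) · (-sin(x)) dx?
1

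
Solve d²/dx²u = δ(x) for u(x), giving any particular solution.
\frac{|x|}{2}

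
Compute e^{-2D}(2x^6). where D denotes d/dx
2 x^{6} - 24 x^{5} + 120 x^{4} - 320 x^{3} + 480 x^{2} - 384 x + 128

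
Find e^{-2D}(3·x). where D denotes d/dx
3 x - 6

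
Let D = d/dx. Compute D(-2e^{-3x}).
6 e^{- 3 x}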